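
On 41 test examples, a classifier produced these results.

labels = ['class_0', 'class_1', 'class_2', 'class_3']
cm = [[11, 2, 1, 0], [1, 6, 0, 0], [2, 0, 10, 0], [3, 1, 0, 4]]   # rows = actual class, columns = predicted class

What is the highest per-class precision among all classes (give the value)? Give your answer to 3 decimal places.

1.000

Per-class precision (TP/(TP+FP)):
  class_0: TP=11, FP=1+2+3=6 → 11/17 = 0.6471
  class_1: TP=6, FP=2+0+1=3 → 6/9 = 0.6667
  class_2: TP=10, FP=1+0+0=1 → 10/11 = 0.9091
  class_3: TP=4, FP=0+0+0=0 → 4/4 = 1.0000
Highest is class 'class_3' with precision = 1.000.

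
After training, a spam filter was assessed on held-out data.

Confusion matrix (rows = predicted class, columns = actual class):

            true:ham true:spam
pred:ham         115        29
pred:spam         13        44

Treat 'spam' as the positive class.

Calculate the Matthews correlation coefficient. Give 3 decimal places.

MCC = (TP·TN − FP·FN) / √((TP+FP)(TP+FN)(TN+FP)(TN+FN))
Numerator = 44·115 − 13·29 = 4683
Denominator = √(57·73·128·144) = √76695552 = 8757.5997
MCC = 4683 / 8757.5997 = 0.535

0.535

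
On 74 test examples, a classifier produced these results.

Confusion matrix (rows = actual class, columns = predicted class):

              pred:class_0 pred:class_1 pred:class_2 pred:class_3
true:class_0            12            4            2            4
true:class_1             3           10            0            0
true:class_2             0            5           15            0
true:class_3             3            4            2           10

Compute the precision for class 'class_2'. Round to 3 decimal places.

Treat 'class_2' as positive and all other classes as negative.
precision = TP/(TP+FP).
class_2: TP=15, FP=2+0+2=4 → 15/19 = 0.7895

0.789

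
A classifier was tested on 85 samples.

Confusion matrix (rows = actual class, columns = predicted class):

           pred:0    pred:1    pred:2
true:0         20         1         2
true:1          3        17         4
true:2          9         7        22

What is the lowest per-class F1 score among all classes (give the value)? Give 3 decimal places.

0.667

Per-class F1 score (2·TP/(2·TP+FP+FN)):
  0: TP=20, FP=3+9=12, FN=1+2=3 → 40/55 = 0.7273
  1: TP=17, FP=1+7=8, FN=3+4=7 → 34/49 = 0.6939
  2: TP=22, FP=2+4=6, FN=9+7=16 → 44/66 = 0.6667
Lowest is class '2' with F1 score = 0.667.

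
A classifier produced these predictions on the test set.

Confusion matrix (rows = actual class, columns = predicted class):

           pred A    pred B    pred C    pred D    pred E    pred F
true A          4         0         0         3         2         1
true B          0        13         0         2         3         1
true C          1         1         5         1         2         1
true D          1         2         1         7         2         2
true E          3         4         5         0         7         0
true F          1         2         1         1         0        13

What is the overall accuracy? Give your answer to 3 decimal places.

0.533

Accuracy = trace / total = (4+13+5+7+7+13=49) / 92 = 49/92 = 0.533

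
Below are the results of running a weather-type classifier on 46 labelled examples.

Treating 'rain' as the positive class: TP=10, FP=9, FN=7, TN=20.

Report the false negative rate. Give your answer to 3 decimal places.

FNR = FN/(FN+TP) = 7/(7+10) = 0.412

0.412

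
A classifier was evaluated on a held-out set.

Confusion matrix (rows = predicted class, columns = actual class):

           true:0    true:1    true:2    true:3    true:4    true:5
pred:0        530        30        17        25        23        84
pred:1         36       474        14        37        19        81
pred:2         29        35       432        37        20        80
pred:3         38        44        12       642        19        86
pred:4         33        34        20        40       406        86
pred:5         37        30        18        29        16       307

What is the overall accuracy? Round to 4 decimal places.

0.7156

Accuracy = trace / total = (530+474+432+642+406+307=2791) / 3900 = 2791/3900 = 0.7156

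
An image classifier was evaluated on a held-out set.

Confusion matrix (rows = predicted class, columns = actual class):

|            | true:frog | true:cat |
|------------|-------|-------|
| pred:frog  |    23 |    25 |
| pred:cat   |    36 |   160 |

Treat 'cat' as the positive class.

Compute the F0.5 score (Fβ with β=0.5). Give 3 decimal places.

Fβ = (1+β²)·TP / ((1+β²)·TP + β²·FN + FP), with β²=1/4
= 1.25·160 / (1.25·160 + 0.25·25 + 36) = 0.826

0.826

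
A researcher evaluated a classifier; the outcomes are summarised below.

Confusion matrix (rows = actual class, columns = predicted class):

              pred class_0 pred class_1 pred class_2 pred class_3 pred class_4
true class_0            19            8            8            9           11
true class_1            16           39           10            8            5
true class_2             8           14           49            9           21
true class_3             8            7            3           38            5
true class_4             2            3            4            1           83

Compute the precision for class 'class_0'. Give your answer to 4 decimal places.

0.3585

Treat 'class_0' as positive and all other classes as negative.
precision = TP/(TP+FP).
class_0: TP=19, FP=16+8+8+2=34 → 19/53 = 0.35849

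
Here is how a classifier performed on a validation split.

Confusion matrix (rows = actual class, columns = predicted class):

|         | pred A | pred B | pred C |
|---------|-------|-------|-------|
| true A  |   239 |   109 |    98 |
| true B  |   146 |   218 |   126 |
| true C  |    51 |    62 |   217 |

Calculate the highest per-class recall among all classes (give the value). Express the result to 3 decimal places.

Per-class recall (TP/(TP+FN)):
  A: TP=239, FN=109+98=207 → 239/446 = 0.5359
  B: TP=218, FN=146+126=272 → 218/490 = 0.4449
  C: TP=217, FN=51+62=113 → 217/330 = 0.6576
Highest is class 'C' with recall = 0.658.

0.658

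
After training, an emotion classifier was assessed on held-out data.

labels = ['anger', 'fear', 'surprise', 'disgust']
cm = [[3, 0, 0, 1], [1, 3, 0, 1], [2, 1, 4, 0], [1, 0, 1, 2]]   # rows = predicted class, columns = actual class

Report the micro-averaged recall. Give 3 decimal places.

0.600

Micro-averaging pools counts across classes: ΣTP=12, ΣFP=8, ΣFN=8.
Micro-recall = TP/(TP+FN) on pooled counts = 0.600 (equals overall accuracy in single-label multiclass).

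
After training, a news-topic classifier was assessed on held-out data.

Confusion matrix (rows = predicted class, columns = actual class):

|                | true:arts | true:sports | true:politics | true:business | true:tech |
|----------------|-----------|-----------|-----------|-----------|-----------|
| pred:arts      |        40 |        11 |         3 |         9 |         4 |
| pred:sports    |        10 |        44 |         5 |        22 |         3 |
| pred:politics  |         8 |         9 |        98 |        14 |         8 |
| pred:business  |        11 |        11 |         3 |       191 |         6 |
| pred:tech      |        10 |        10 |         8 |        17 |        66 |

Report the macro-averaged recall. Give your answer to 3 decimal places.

0.675

Per-class recall (TP/(TP+FN)):
  arts: TP=40, FN=10+8+11+10=39 → 40/79 = 0.5063
  sports: TP=44, FN=11+9+11+10=41 → 44/85 = 0.5176
  politics: TP=98, FN=3+5+3+8=19 → 98/117 = 0.8376
  business: TP=191, FN=9+22+14+17=62 → 191/253 = 0.7549
  tech: TP=66, FN=4+3+8+6=21 → 66/87 = 0.7586
Macro-recall = mean = (0.5063 + 0.5176 + 0.8376 + 0.7549 + 0.7586) / 5 = 0.675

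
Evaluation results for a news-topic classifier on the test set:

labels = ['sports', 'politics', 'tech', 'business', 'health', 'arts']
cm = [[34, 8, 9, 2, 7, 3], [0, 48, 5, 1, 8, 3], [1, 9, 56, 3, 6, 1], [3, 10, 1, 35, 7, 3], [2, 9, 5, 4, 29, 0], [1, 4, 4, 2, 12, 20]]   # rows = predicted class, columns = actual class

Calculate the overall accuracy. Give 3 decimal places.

Accuracy = trace / total = (34+48+56+35+29+20=222) / 355 = 222/355 = 0.625

0.625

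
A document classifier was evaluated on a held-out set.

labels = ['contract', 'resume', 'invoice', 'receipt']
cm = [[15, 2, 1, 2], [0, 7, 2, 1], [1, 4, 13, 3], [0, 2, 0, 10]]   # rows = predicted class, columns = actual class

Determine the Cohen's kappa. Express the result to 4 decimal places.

Observed agreement pₒ = trace/N = 45/63 = 0.71429
Expected agreement pₑ = Σ (rowᵢ·colᵢ)/N² = (16·20 + 15·10 + 16·21 + 16·12)/63² = 0.25145
κ = (pₒ − pₑ)/(1 − pₑ) = (0.71429 − 0.25145)/(1 − 0.25145) = 0.6183

0.6183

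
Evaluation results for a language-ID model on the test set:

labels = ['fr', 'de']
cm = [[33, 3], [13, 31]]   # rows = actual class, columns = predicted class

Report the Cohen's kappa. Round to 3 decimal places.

0.606

Observed agreement pₒ = trace/N = 64/80 = 0.8000
Expected agreement pₑ = Σ (rowᵢ·colᵢ)/N² = (36·46 + 44·34)/80² = 0.4925
κ = (pₒ − pₑ)/(1 − pₑ) = (0.8000 − 0.4925)/(1 − 0.4925) = 0.606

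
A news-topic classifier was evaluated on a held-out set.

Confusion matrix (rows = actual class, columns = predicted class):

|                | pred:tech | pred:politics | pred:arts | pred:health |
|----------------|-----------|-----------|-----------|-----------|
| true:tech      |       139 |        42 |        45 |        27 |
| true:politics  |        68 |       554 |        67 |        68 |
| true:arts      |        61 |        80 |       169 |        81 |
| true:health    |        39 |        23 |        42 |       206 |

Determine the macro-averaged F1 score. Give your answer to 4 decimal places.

Per-class F1 score (2·TP/(2·TP+FP+FN)):
  tech: TP=139, FP=68+61+39=168, FN=42+45+27=114 → 278/560 = 0.49643
  politics: TP=554, FP=42+80+23=145, FN=68+67+68=203 → 1108/1456 = 0.76099
  arts: TP=169, FP=45+67+42=154, FN=61+80+81=222 → 338/714 = 0.47339
  health: TP=206, FP=27+68+81=176, FN=39+23+42=104 → 412/692 = 0.59538
Macro-F1 score = mean = (0.49643 + 0.76099 + 0.47339 + 0.59538) / 4 = 0.5815

0.5815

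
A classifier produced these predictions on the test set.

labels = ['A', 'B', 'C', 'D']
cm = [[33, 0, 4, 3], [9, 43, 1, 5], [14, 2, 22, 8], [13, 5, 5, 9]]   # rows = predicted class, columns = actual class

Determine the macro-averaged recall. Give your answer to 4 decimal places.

0.5964

Per-class recall (TP/(TP+FN)):
  A: TP=33, FN=9+14+13=36 → 33/69 = 0.47826
  B: TP=43, FN=0+2+5=7 → 43/50 = 0.86000
  C: TP=22, FN=4+1+5=10 → 22/32 = 0.68750
  D: TP=9, FN=3+5+8=16 → 9/25 = 0.36000
Macro-recall = mean = (0.47826 + 0.86000 + 0.68750 + 0.36000) / 4 = 0.5964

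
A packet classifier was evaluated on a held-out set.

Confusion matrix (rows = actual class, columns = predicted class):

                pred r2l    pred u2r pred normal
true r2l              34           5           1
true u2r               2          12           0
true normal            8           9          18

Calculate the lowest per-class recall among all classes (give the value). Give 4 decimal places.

0.5143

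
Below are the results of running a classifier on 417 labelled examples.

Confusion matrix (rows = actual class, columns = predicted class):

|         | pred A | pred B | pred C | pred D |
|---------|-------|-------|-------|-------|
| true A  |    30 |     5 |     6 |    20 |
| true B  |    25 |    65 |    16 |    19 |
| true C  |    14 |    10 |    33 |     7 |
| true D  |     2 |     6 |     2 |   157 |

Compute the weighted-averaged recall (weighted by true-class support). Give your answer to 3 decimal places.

0.683

Per-class recall (TP/(TP+FN)):
  A: TP=30, FN=5+6+20=31 → 30/61 = 0.4918
  B: TP=65, FN=25+16+19=60 → 65/125 = 0.5200
  C: TP=33, FN=14+10+7=31 → 33/64 = 0.5156
  D: TP=157, FN=2+6+2=10 → 157/167 = 0.9401
Weighted-recall = Σ (supportᵢ/N)·recallᵢ with N=417: (61/417)·0.4918 + (125/417)·0.5200 + (64/417)·0.5156 + (167/417)·0.9401 = 0.683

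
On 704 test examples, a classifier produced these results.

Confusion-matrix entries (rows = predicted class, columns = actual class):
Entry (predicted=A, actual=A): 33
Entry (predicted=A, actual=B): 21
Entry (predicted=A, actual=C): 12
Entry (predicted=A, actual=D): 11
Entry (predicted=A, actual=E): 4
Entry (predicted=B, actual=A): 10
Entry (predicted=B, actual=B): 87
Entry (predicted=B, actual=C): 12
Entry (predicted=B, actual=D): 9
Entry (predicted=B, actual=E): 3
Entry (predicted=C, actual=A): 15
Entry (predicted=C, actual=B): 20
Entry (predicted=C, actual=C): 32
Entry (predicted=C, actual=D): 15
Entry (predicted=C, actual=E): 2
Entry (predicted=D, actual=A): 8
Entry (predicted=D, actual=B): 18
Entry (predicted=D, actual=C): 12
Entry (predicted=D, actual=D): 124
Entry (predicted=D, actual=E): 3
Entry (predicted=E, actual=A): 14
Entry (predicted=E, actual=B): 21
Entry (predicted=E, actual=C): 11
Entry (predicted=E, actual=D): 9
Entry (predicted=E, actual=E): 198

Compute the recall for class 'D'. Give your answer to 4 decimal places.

0.7381

Take TP from the diagonal, FP from the rest of the 'D' prediction marginal, FN from the rest of the 'D' actual marginal.
recall = TP/(TP+FN).
D: TP=124, FN=11+9+15+9=44 → 124/168 = 0.73810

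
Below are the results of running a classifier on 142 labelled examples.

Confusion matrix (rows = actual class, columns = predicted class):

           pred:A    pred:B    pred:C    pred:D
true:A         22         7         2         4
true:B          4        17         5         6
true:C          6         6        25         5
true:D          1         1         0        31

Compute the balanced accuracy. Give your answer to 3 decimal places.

0.674

Balanced accuracy = mean of per-class recall.
  A: recall = 22/35 = 0.6286
  B: recall = 17/32 = 0.5313
  C: recall = 25/42 = 0.5952
  D: recall = 31/33 = 0.9394
Mean = (0.6286 + 0.5313 + 0.5952 + 0.9394) / 4 = 0.674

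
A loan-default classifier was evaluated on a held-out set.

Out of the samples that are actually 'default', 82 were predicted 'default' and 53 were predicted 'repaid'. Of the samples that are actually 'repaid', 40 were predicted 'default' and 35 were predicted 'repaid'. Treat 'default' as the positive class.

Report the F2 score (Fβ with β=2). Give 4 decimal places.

0.6193

Fβ = (1+β²)·TP / ((1+β²)·TP + β²·FN + FP), with β²=4
= 5·82 / (5·82 + 4·53 + 40) = 0.6193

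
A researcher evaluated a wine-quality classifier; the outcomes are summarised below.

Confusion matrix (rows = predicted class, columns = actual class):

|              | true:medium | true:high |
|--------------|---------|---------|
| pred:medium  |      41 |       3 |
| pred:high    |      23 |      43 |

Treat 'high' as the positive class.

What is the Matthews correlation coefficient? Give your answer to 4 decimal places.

0.5794

MCC = (TP·TN − FP·FN) / √((TP+FP)(TP+FN)(TN+FP)(TN+FN))
Numerator = 43·41 − 23·3 = 1694
Denominator = √(66·46·64·44) = √8549376 = 2923.9316
MCC = 1694 / 2923.9316 = 0.5794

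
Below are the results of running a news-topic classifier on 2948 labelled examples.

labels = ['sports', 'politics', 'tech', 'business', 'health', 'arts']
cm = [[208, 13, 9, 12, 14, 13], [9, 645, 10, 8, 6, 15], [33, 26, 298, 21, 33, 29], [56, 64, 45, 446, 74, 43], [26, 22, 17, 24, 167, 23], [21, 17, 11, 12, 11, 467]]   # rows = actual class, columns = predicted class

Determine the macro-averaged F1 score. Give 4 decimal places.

Per-class F1 score (2·TP/(2·TP+FP+FN)):
  sports: TP=208, FP=9+33+56+26+21=145, FN=13+9+12+14+13=61 → 416/622 = 0.66881
  politics: TP=645, FP=13+26+64+22+17=142, FN=9+10+8+6+15=48 → 1290/1480 = 0.87162
  tech: TP=298, FP=9+10+45+17+11=92, FN=33+26+21+33+29=142 → 596/830 = 0.71807
  business: TP=446, FP=12+8+21+24+12=77, FN=56+64+45+74+43=282 → 892/1251 = 0.71303
  health: TP=167, FP=14+6+33+74+11=138, FN=26+22+17+24+23=112 → 334/584 = 0.57192
  arts: TP=467, FP=13+15+29+43+23=123, FN=21+17+11+12+11=72 → 934/1129 = 0.82728
Macro-F1 score = mean = (0.66881 + 0.87162 + 0.71807 + 0.71303 + 0.57192 + 0.82728) / 6 = 0.7285

0.7285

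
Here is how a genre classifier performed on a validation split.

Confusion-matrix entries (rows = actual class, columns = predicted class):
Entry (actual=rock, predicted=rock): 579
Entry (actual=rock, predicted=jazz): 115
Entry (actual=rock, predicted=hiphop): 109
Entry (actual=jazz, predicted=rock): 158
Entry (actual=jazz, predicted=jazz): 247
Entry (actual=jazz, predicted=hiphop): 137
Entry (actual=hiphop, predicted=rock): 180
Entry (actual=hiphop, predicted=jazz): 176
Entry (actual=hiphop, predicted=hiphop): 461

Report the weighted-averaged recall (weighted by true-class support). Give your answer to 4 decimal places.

0.5953

Per-class recall (TP/(TP+FN)):
  rock: TP=579, FN=115+109=224 → 579/803 = 0.72105
  jazz: TP=247, FN=158+137=295 → 247/542 = 0.45572
  hiphop: TP=461, FN=180+176=356 → 461/817 = 0.56426
Weighted-recall = Σ (supportᵢ/N)·recallᵢ with N=2162: (803/2162)·0.72105 + (542/2162)·0.45572 + (817/2162)·0.56426 = 0.5953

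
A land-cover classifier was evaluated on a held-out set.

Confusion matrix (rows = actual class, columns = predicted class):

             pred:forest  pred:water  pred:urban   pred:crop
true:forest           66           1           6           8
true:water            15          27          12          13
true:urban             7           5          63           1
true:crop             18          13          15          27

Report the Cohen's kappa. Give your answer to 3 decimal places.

0.484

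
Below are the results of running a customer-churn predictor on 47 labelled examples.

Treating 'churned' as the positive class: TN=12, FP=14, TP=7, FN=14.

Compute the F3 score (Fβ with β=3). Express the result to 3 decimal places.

0.333

Fβ = (1+β²)·TP / ((1+β²)·TP + β²·FN + FP), with β²=9
= 10·7 / (10·7 + 9·14 + 14) = 0.333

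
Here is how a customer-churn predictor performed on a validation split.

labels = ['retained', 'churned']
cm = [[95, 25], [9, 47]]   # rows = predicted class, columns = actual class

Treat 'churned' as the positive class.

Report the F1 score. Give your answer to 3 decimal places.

0.734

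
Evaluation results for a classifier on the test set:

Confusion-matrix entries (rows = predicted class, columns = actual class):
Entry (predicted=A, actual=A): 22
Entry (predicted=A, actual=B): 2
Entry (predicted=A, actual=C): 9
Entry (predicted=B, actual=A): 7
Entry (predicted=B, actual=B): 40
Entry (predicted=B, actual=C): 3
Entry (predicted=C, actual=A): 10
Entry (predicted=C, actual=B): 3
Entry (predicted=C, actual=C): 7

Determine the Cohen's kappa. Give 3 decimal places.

0.477

Observed agreement pₒ = trace/N = 69/103 = 0.6699
Expected agreement pₑ = Σ (rowᵢ·colᵢ)/N² = (39·33 + 45·50 + 19·20)/103² = 0.3692
κ = (pₒ − pₑ)/(1 − pₑ) = (0.6699 − 0.3692)/(1 − 0.3692) = 0.477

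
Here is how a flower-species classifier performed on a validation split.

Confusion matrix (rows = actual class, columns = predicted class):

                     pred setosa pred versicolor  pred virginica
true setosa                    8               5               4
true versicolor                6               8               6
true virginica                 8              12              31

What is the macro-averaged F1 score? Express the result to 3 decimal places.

0.480

Per-class F1 score (2·TP/(2·TP+FP+FN)):
  setosa: TP=8, FP=6+8=14, FN=5+4=9 → 16/39 = 0.4103
  versicolor: TP=8, FP=5+12=17, FN=6+6=12 → 16/45 = 0.3556
  virginica: TP=31, FP=4+6=10, FN=8+12=20 → 62/92 = 0.6739
Macro-F1 score = mean = (0.4103 + 0.3556 + 0.6739) / 3 = 0.480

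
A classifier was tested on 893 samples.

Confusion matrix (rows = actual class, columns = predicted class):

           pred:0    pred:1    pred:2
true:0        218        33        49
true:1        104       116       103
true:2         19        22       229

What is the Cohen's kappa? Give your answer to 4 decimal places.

Observed agreement pₒ = trace/N = 563/893 = 0.63046
Expected agreement pₑ = Σ (rowᵢ·colᵢ)/N² = (300·341 + 323·171 + 270·381)/893² = 0.32655
κ = (pₒ − pₑ)/(1 − pₑ) = (0.63046 − 0.32655)/(1 − 0.32655) = 0.4513

0.4513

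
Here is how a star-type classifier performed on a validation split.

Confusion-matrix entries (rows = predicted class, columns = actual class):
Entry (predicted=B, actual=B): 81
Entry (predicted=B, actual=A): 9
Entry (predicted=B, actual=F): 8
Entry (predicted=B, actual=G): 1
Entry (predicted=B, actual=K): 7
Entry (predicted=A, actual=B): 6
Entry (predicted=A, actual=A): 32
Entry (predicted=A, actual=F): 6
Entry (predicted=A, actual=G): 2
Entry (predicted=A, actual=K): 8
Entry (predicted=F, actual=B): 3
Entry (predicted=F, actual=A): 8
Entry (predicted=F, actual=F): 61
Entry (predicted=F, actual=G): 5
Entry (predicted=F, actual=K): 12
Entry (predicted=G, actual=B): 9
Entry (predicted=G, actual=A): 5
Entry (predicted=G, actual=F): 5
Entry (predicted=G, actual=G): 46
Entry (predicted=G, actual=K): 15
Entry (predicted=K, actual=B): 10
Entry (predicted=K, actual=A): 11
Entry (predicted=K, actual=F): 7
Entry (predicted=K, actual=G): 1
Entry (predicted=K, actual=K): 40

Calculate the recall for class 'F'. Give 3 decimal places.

Take TP from the diagonal, FP from the rest of the 'F' prediction marginal, FN from the rest of the 'F' actual marginal.
recall = TP/(TP+FN).
F: TP=61, FN=8+6+5+7=26 → 61/87 = 0.7011

0.701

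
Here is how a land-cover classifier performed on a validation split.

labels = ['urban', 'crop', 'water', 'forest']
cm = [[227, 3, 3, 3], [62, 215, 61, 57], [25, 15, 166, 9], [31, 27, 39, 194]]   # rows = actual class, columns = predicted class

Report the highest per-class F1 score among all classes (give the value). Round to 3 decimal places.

0.781

Per-class F1 score (2·TP/(2·TP+FP+FN)):
  urban: TP=227, FP=62+25+31=118, FN=3+3+3=9 → 454/581 = 0.7814
  crop: TP=215, FP=3+15+27=45, FN=62+61+57=180 → 430/655 = 0.6565
  water: TP=166, FP=3+61+39=103, FN=25+15+9=49 → 332/484 = 0.6860
  forest: TP=194, FP=3+57+9=69, FN=31+27+39=97 → 388/554 = 0.7004
Highest is class 'urban' with F1 score = 0.781.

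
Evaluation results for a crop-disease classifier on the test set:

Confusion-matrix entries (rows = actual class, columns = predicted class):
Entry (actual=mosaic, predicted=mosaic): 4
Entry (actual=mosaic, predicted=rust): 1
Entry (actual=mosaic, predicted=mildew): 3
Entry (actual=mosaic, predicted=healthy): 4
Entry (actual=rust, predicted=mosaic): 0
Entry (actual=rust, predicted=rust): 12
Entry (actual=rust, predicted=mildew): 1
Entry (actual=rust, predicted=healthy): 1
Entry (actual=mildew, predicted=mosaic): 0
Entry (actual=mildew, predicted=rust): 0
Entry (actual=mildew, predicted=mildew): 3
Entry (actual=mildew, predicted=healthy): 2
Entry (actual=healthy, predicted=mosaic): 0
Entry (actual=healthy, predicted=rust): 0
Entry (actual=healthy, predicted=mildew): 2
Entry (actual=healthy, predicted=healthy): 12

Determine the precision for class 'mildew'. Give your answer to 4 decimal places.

One-vs-rest for 'mildew': TP = diagonal; FP = other classes predicted 'mildew'; FN = 'mildew' predicted as other.
precision = TP/(TP+FP).
mildew: TP=3, FP=3+1+2=6 → 3/9 = 0.33333

0.3333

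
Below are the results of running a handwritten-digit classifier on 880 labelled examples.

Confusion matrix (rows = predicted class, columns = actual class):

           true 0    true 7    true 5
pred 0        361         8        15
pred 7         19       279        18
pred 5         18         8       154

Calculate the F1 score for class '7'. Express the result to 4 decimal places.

Treat '7' as positive and all other classes as negative.
F1 score = 2·TP/(2·TP+FP+FN).
7: TP=279, FP=19+18=37, FN=8+8=16 → 558/611 = 0.91326

0.9133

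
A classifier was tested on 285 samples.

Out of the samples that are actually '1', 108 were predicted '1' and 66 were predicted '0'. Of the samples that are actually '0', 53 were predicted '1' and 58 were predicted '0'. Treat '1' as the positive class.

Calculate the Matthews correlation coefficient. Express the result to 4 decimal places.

0.1409

MCC = (TP·TN − FP·FN) / √((TP+FP)(TP+FN)(TN+FP)(TN+FN))
Numerator = 108·58 − 53·66 = 2766
Denominator = √(161·174·111·124) = √385584696 = 19636.3107
MCC = 2766 / 19636.3107 = 0.1409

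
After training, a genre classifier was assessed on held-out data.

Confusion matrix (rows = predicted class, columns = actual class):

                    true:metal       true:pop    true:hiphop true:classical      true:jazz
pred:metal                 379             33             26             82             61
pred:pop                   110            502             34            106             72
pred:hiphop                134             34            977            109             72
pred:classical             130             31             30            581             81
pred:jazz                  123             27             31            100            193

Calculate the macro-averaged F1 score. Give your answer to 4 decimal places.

Per-class F1 score (2·TP/(2·TP+FP+FN)):
  metal: TP=379, FP=33+26+82+61=202, FN=110+134+130+123=497 → 758/1457 = 0.52025
  pop: TP=502, FP=110+34+106+72=322, FN=33+34+31+27=125 → 1004/1451 = 0.69194
  hiphop: TP=977, FP=134+34+109+72=349, FN=26+34+30+31=121 → 1954/2424 = 0.80611
  classical: TP=581, FP=130+31+30+81=272, FN=82+106+109+100=397 → 1162/1831 = 0.63463
  jazz: TP=193, FP=123+27+31+100=281, FN=61+72+72+81=286 → 386/953 = 0.40504
Macro-F1 score = mean = (0.52025 + 0.69194 + 0.80611 + 0.63463 + 0.40504) / 5 = 0.6116

0.6116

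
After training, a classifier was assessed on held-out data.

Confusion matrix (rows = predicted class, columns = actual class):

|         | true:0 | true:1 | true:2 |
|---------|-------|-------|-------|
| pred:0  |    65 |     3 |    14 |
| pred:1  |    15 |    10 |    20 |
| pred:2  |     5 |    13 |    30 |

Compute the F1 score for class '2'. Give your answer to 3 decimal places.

0.536

Take TP from the diagonal, FP from the rest of the '2' prediction marginal, FN from the rest of the '2' actual marginal.
F1 score = 2·TP/(2·TP+FP+FN).
2: TP=30, FP=5+13=18, FN=14+20=34 → 60/112 = 0.5357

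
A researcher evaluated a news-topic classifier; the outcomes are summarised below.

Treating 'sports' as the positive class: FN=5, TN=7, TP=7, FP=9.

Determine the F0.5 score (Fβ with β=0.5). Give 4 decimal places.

0.4605

Fβ = (1+β²)·TP / ((1+β²)·TP + β²·FN + FP), with β²=1/4
= 1.25·7 / (1.25·7 + 0.25·5 + 9) = 0.4605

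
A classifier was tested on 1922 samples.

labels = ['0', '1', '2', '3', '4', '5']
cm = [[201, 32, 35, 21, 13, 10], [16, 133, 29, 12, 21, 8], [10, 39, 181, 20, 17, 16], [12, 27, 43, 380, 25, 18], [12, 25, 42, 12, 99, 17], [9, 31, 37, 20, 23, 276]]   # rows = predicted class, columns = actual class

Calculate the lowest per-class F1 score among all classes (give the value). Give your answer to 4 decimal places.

0.4889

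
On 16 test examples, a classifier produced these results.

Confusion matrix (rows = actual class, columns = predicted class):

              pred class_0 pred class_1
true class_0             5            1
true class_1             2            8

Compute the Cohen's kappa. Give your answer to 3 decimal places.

Observed agreement pₒ = trace/N = 13/16 = 0.8125
Expected agreement pₑ = Σ (rowᵢ·colᵢ)/N² = (6·7 + 10·9)/16² = 0.5156
κ = (pₒ − pₑ)/(1 − pₑ) = (0.8125 − 0.5156)/(1 − 0.5156) = 0.613

0.613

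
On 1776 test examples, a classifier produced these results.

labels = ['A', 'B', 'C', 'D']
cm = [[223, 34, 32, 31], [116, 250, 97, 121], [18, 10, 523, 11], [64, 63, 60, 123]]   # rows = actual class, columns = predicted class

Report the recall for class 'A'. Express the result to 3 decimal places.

Treat 'A' as positive and all other classes as negative.
recall = TP/(TP+FN).
A: TP=223, FN=34+32+31=97 → 223/320 = 0.6969

0.697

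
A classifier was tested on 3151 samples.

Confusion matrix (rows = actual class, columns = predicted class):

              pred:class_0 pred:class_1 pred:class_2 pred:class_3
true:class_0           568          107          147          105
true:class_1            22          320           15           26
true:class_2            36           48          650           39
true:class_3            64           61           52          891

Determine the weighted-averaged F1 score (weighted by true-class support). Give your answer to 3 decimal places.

Per-class F1 score (2·TP/(2·TP+FP+FN)):
  class_0: TP=568, FP=22+36+64=122, FN=107+147+105=359 → 1136/1617 = 0.7025
  class_1: TP=320, FP=107+48+61=216, FN=22+15+26=63 → 640/919 = 0.6964
  class_2: TP=650, FP=147+15+52=214, FN=36+48+39=123 → 1300/1637 = 0.7941
  class_3: TP=891, FP=105+26+39=170, FN=64+61+52=177 → 1782/2129 = 0.8370
Weighted-F1 score = Σ (supportᵢ/N)·F1 scoreᵢ with N=3151: (927/3151)·0.7025 + (383/3151)·0.6964 + (773/3151)·0.7941 + (1068/3151)·0.8370 = 0.770

0.770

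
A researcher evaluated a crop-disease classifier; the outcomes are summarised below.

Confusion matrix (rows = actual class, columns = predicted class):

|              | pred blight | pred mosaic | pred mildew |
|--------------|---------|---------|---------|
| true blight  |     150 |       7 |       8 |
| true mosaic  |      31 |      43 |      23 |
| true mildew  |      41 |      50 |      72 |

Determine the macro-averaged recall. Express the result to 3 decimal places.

Per-class recall (TP/(TP+FN)):
  blight: TP=150, FN=7+8=15 → 150/165 = 0.9091
  mosaic: TP=43, FN=31+23=54 → 43/97 = 0.4433
  mildew: TP=72, FN=41+50=91 → 72/163 = 0.4417
Macro-recall = mean = (0.9091 + 0.4433 + 0.4417) / 3 = 0.598

0.598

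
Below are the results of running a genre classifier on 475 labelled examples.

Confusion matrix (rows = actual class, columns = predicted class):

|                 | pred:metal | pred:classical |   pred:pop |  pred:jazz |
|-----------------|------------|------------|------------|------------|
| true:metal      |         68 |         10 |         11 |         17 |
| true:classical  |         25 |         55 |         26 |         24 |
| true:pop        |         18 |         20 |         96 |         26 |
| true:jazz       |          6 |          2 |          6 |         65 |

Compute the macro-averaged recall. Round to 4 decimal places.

Per-class recall (TP/(TP+FN)):
  metal: TP=68, FN=10+11+17=38 → 68/106 = 0.64151
  classical: TP=55, FN=25+26+24=75 → 55/130 = 0.42308
  pop: TP=96, FN=18+20+26=64 → 96/160 = 0.60000
  jazz: TP=65, FN=6+2+6=14 → 65/79 = 0.82278
Macro-recall = mean = (0.64151 + 0.42308 + 0.60000 + 0.82278) / 4 = 0.6218

0.6218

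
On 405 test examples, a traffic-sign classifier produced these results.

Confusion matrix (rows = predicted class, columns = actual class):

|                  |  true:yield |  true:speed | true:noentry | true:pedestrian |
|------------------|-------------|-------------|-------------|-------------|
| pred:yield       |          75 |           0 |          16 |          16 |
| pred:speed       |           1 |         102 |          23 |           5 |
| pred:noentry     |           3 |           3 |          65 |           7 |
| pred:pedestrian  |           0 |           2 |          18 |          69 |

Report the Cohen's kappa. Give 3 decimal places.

Observed agreement pₒ = trace/N = 311/405 = 0.7679
Expected agreement pₑ = Σ (rowᵢ·colᵢ)/N² = (79·107 + 107·131 + 122·78 + 97·89)/405² = 0.2476
κ = (pₒ − pₑ)/(1 − pₑ) = (0.7679 − 0.2476)/(1 − 0.2476) = 0.692

0.692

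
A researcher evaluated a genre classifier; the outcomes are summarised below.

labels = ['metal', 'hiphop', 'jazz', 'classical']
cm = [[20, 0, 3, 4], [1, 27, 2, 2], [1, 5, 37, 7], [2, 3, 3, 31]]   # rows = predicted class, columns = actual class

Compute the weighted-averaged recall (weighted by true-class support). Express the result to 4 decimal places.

0.7770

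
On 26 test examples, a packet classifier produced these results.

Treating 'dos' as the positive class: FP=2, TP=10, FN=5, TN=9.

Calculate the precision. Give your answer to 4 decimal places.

Precision = TP/(TP+FP) = 10/(10+2) = 10/12 = 0.8333

0.8333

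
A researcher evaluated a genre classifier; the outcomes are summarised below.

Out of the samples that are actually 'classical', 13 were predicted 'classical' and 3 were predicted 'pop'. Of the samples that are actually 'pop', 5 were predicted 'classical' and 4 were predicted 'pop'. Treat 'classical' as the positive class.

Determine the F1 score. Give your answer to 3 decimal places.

0.765

Precision = TP/(TP+FP) = 13/18 = 0.7222
Recall = TP/(TP+FN) = 13/16 = 0.8125
F1 = 2·TP/(2·TP+FP+FN) = 26/34 = 0.765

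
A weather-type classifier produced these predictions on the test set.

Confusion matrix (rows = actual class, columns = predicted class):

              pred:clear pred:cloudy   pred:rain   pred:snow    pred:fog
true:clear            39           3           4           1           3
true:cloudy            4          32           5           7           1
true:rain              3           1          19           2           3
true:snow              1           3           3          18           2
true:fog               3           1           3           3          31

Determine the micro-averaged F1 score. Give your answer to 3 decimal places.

Micro-averaging pools counts across classes: ΣTP=139, ΣFP=56, ΣFN=56.
Micro-F1 score = 2·TP/(2·TP+FP+FN) on pooled counts = 0.713 (equals overall accuracy in single-label multiclass).

0.713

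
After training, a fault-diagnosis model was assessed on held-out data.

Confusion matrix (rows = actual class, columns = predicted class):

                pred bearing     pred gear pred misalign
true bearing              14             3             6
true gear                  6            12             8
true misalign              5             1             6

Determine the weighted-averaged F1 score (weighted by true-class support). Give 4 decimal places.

0.5373

Per-class F1 score (2·TP/(2·TP+FP+FN)):
  bearing: TP=14, FP=6+5=11, FN=3+6=9 → 28/48 = 0.58333
  gear: TP=12, FP=3+1=4, FN=6+8=14 → 24/42 = 0.57143
  misalign: TP=6, FP=6+8=14, FN=5+1=6 → 12/32 = 0.37500
Weighted-F1 score = Σ (supportᵢ/N)·F1 scoreᵢ with N=61: (23/61)·0.58333 + (26/61)·0.57143 + (12/61)·0.37500 = 0.5373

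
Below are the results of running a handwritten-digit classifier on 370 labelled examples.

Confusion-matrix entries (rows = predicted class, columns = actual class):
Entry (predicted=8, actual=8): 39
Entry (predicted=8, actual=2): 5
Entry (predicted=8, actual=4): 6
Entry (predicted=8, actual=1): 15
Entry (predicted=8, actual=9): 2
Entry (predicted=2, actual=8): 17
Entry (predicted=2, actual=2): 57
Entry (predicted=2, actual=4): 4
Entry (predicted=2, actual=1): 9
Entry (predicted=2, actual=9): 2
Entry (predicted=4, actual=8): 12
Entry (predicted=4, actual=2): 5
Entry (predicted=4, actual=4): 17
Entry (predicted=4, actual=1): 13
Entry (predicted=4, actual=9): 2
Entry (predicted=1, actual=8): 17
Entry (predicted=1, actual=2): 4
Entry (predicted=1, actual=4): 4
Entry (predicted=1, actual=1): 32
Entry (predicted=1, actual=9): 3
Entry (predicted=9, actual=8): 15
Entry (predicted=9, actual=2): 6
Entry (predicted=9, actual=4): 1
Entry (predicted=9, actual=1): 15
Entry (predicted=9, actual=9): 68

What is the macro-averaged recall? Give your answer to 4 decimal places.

0.5851

Per-class recall (TP/(TP+FN)):
  8: TP=39, FN=17+12+17+15=61 → 39/100 = 0.39000
  2: TP=57, FN=5+5+4+6=20 → 57/77 = 0.74026
  4: TP=17, FN=6+4+4+1=15 → 17/32 = 0.53125
  1: TP=32, FN=15+9+13+15=52 → 32/84 = 0.38095
  9: TP=68, FN=2+2+2+3=9 → 68/77 = 0.88312
Macro-recall = mean = (0.39000 + 0.74026 + 0.53125 + 0.38095 + 0.88312) / 5 = 0.5851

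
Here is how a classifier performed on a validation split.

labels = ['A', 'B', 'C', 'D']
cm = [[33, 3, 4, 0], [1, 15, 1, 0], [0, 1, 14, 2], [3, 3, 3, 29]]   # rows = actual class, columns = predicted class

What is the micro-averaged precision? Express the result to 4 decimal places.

0.8125

Micro-averaging pools counts across classes: ΣTP=91, ΣFP=21, ΣFN=21.
Micro-precision = TP/(TP+FP) on pooled counts = 0.8125 (equals overall accuracy in single-label multiclass).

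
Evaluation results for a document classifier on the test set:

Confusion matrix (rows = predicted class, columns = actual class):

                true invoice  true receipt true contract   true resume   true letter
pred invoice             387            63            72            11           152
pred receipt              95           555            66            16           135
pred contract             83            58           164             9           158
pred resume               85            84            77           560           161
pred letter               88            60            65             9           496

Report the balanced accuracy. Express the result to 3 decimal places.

Balanced accuracy = mean of per-class recall.
  invoice: recall = 387/738 = 0.5244
  receipt: recall = 555/820 = 0.6768
  contract: recall = 164/444 = 0.3694
  resume: recall = 560/605 = 0.9256
  letter: recall = 496/1102 = 0.4501
Mean = (0.5244 + 0.6768 + 0.3694 + 0.9256 + 0.4501) / 5 = 0.589

0.589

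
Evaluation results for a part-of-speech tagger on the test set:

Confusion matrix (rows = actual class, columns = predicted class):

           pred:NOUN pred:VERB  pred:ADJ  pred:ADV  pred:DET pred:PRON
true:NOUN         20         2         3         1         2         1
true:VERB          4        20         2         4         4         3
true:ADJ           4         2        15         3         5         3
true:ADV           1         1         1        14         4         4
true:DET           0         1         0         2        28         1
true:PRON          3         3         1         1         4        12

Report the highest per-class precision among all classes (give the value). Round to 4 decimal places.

0.6897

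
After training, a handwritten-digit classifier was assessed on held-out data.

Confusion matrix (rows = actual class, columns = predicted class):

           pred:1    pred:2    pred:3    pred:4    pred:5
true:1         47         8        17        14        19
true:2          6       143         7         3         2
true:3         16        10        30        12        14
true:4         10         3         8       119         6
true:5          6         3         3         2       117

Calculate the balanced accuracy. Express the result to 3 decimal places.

Balanced accuracy = mean of per-class recall.
  1: recall = 47/105 = 0.4476
  2: recall = 143/161 = 0.8882
  3: recall = 30/82 = 0.3659
  4: recall = 119/146 = 0.8151
  5: recall = 117/131 = 0.8931
Mean = (0.4476 + 0.8882 + 0.3659 + 0.8151 + 0.8931) / 5 = 0.682

0.682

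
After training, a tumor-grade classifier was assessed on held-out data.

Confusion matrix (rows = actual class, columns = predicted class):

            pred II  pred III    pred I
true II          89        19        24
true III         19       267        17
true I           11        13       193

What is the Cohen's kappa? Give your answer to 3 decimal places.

0.749

Observed agreement pₒ = trace/N = 549/652 = 0.8420
Expected agreement pₑ = Σ (rowᵢ·colᵢ)/N² = (132·119 + 303·299 + 217·234)/652² = 0.3695
κ = (pₒ − pₑ)/(1 − pₑ) = (0.8420 − 0.3695)/(1 − 0.3695) = 0.749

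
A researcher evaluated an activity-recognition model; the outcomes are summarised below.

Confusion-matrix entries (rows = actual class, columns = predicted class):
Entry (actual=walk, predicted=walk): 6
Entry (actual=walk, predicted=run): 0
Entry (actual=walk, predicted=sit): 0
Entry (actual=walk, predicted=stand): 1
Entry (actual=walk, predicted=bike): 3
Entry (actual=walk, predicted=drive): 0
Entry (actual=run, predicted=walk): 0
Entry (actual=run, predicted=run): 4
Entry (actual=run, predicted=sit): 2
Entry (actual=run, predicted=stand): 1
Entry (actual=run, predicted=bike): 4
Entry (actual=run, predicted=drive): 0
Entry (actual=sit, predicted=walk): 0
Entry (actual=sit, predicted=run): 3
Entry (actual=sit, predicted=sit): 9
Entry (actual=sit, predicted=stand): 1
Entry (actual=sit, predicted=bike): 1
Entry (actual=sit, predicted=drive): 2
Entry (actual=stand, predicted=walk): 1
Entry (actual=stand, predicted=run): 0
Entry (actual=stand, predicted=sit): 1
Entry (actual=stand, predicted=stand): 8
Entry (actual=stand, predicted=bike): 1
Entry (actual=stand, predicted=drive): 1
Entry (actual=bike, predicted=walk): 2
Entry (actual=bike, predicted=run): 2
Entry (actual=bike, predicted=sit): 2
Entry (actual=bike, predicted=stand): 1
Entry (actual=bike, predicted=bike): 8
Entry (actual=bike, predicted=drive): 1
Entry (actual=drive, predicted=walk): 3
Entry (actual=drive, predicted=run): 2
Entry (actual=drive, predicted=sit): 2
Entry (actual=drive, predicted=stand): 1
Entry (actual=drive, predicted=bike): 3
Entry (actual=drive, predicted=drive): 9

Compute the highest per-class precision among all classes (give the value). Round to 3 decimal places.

Per-class precision (TP/(TP+FP)):
  walk: TP=6, FP=0+0+1+2+3=6 → 6/12 = 0.5000
  run: TP=4, FP=0+3+0+2+2=7 → 4/11 = 0.3636
  sit: TP=9, FP=0+2+1+2+2=7 → 9/16 = 0.5625
  stand: TP=8, FP=1+1+1+1+1=5 → 8/13 = 0.6154
  bike: TP=8, FP=3+4+1+1+3=12 → 8/20 = 0.4000
  drive: TP=9, FP=0+0+2+1+1=4 → 9/13 = 0.6923
Highest is class 'drive' with precision = 0.692.

0.692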